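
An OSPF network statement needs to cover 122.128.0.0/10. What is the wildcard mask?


Subnet mask: 255.192.0.0
Wildcard = 255.255.255.255 - subnet mask
255 - 255 = 0
255 - 192 = 63
255 - 0 = 255
255 - 0 = 255
Wildcard: 0.63.255.255


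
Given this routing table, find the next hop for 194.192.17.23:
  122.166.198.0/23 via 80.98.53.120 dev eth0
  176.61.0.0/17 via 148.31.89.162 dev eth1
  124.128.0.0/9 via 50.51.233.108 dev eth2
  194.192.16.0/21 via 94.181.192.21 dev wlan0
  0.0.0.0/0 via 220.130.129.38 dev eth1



Longest prefix match for 194.192.17.23:
  /23 122.166.198.0: no
  /17 176.61.0.0: no
  /9 124.128.0.0: no
  /21 194.192.16.0: MATCH
  /0 0.0.0.0: MATCH
Selected: next-hop 94.181.192.21 via wlan0 (matched /21)


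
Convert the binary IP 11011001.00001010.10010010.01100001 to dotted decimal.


11011001 = 217
00001010 = 10
10010010 = 146
01100001 = 97
IP: 217.10.146.97


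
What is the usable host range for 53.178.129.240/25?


Network: 53.178.129.128
Broadcast: 53.178.129.255
First usable = network + 1
Last usable = broadcast - 1
Range: 53.178.129.129 to 53.178.129.254


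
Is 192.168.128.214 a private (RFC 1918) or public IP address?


RFC 1918 private ranges:
  10.0.0.0/8 (10.0.0.0 - 10.255.255.255)
  172.16.0.0/12 (172.16.0.0 - 172.31.255.255)
  192.168.0.0/16 (192.168.0.0 - 192.168.255.255)
Private (in 192.168.0.0/16)


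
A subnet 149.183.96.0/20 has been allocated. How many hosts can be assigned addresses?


Host bits = 32 - 20 = 12
Total addresses = 2^12 = 4096
Usable = total - 2 (network and broadcast)
Usable hosts: 4094


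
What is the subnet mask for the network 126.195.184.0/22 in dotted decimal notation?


/22 means 22 network bits, 10 host bits
Binary: 11111111111111111111110000000000
Mask: 255.255.252.0


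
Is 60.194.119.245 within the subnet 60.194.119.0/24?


Subnet network: 60.194.119.0
Test IP AND mask: 60.194.119.0
Yes, 60.194.119.245 is in 60.194.119.0/24


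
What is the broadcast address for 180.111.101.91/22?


Network: 180.111.100.0/22
Host bits = 10
Set all host bits to 1:
Broadcast: 180.111.103.255


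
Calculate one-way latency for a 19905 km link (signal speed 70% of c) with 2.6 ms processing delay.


Speed = 0.7 * 3e5 km/s = 210000 km/s
Propagation delay = 19905 / 210000 = 0.0948 s = 94.7857 ms
Processing delay = 2.6 ms
Total one-way latency = 97.3857 ms


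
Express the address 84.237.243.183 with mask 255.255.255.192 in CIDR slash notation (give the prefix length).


Binary: 11111111.11111111.11111111.11000000
Count leading 1s
Prefix: /26


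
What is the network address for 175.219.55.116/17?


IP:   10101111.11011011.00110111.01110100
Mask: 11111111.11111111.10000000.00000000
AND operation:
Net:  10101111.11011011.00000000.00000000
Network: 175.219.0.0/17


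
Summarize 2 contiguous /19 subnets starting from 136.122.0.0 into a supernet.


Original prefix: /19
Number of subnets: 2 = 2^1
New prefix = 19 - 1 = 18
Supernet: 136.122.0.0/18


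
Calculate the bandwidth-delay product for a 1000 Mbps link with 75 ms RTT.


BDP = bandwidth * RTT
= 1000 Mbps * 75 ms
= 1000 * 1e6 * 75 / 1000 bits
= 75000000 bits
= 9375000 bytes
= 9155.2734 KB
BDP = 75000000 bits (9375000 bytes)


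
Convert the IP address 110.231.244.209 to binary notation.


110 = 01101110
231 = 11100111
244 = 11110100
209 = 11010001
Binary: 01101110.11100111.11110100.11010001


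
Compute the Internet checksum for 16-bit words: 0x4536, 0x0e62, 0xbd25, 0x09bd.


Sum all words (with carry folding):
+ 0x4536 = 0x4536
+ 0x0e62 = 0x5398
+ 0xbd25 = 0x10be
+ 0x09bd = 0x1a7b
One's complement: ~0x1a7b
Checksum = 0xe584


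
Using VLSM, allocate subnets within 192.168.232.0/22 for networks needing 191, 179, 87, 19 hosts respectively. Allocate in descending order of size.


191 hosts -> /24 (254 usable): 192.168.232.0/24
179 hosts -> /24 (254 usable): 192.168.233.0/24
87 hosts -> /25 (126 usable): 192.168.234.0/25
19 hosts -> /27 (30 usable): 192.168.234.128/27
Allocation: 192.168.232.0/24 (191 hosts, 254 usable); 192.168.233.0/24 (179 hosts, 254 usable); 192.168.234.0/25 (87 hosts, 126 usable); 192.168.234.128/27 (19 hosts, 30 usable)


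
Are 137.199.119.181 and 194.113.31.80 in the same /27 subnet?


Mask: 255.255.255.224
137.199.119.181 AND mask = 137.199.119.160
194.113.31.80 AND mask = 194.113.31.64
No, different subnets (137.199.119.160 vs 194.113.31.64)


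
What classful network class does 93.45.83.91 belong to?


First octet: 93
Binary: 01011101
0xxxxxxx -> Class A (1-126)
Class A, default mask 255.0.0.0 (/8)


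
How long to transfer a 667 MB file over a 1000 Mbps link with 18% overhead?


Effective throughput = 1000 * (1 - 18/100) = 820.0 Mbps
File size in Mb = 667 * 8 = 5336 Mb
Time = 5336 / 820.0
Time = 6.5073 seconds


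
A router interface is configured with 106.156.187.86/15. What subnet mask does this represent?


/15 means 15 network bits, 17 host bits
Binary: 11111111111111100000000000000000
Mask: 255.254.0.0


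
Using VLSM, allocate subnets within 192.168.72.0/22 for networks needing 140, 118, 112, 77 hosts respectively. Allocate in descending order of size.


140 hosts -> /24 (254 usable): 192.168.72.0/24
118 hosts -> /25 (126 usable): 192.168.73.0/25
112 hosts -> /25 (126 usable): 192.168.73.128/25
77 hosts -> /25 (126 usable): 192.168.74.0/25
Allocation: 192.168.72.0/24 (140 hosts, 254 usable); 192.168.73.0/25 (118 hosts, 126 usable); 192.168.73.128/25 (112 hosts, 126 usable); 192.168.74.0/25 (77 hosts, 126 usable)


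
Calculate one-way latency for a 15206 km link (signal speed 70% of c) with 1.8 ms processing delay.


Speed = 0.7 * 3e5 km/s = 210000 km/s
Propagation delay = 15206 / 210000 = 0.0724 s = 72.4095 ms
Processing delay = 1.8 ms
Total one-way latency = 74.2095 ms


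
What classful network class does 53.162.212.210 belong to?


First octet: 53
Binary: 00110101
0xxxxxxx -> Class A (1-126)
Class A, default mask 255.0.0.0 (/8)


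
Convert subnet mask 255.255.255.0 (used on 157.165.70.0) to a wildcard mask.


Subnet mask: 255.255.255.0
Wildcard = 255.255.255.255 - subnet mask
255 - 255 = 0
255 - 255 = 0
255 - 255 = 0
255 - 0 = 255
Wildcard: 0.0.0.255


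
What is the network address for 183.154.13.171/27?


IP:   10110111.10011010.00001101.10101011
Mask: 11111111.11111111.11111111.11100000
AND operation:
Net:  10110111.10011010.00001101.10100000
Network: 183.154.13.160/27


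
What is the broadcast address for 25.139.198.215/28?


Network: 25.139.198.208/28
Host bits = 4
Set all host bits to 1:
Broadcast: 25.139.198.223


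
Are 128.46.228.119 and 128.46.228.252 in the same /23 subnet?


Mask: 255.255.254.0
128.46.228.119 AND mask = 128.46.228.0
128.46.228.252 AND mask = 128.46.228.0
Yes, same subnet (128.46.228.0)


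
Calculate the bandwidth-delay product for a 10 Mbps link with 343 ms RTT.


BDP = bandwidth * RTT
= 10 Mbps * 343 ms
= 10 * 1e6 * 343 / 1000 bits
= 3430000 bits
= 428750 bytes
= 418.7012 KB
BDP = 3430000 bits (428750 bytes)


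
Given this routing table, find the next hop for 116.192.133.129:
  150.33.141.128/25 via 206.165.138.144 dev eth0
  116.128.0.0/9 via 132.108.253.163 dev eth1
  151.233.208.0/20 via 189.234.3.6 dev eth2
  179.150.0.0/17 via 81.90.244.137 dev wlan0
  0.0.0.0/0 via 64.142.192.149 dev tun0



Longest prefix match for 116.192.133.129:
  /25 150.33.141.128: no
  /9 116.128.0.0: MATCH
  /20 151.233.208.0: no
  /17 179.150.0.0: no
  /0 0.0.0.0: MATCH
Selected: next-hop 132.108.253.163 via eth1 (matched /9)


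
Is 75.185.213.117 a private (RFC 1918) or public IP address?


RFC 1918 private ranges:
  10.0.0.0/8 (10.0.0.0 - 10.255.255.255)
  172.16.0.0/12 (172.16.0.0 - 172.31.255.255)
  192.168.0.0/16 (192.168.0.0 - 192.168.255.255)
Public (not in any RFC 1918 range)


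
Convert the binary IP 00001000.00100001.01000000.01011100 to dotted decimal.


00001000 = 8
00100001 = 33
01000000 = 64
01011100 = 92
IP: 8.33.64.92


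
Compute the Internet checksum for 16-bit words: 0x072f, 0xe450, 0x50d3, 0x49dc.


Sum all words (with carry folding):
+ 0x072f = 0x072f
+ 0xe450 = 0xeb7f
+ 0x50d3 = 0x3c53
+ 0x49dc = 0x862f
One's complement: ~0x862f
Checksum = 0x79d0


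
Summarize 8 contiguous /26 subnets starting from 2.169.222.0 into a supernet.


Original prefix: /26
Number of subnets: 8 = 2^3
New prefix = 26 - 3 = 23
Supernet: 2.169.222.0/23


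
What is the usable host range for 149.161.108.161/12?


Network: 149.160.0.0
Broadcast: 149.175.255.255
First usable = network + 1
Last usable = broadcast - 1
Range: 149.160.0.1 to 149.175.255.254


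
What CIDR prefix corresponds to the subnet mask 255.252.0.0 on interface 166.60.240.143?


Binary: 11111111.11111100.00000000.00000000
Count leading 1s
Prefix: /14


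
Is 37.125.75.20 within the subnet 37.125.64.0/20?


Subnet network: 37.125.64.0
Test IP AND mask: 37.125.64.0
Yes, 37.125.75.20 is in 37.125.64.0/20


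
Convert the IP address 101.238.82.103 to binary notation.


101 = 01100101
238 = 11101110
82 = 01010010
103 = 01100111
Binary: 01100101.11101110.01010010.01100111


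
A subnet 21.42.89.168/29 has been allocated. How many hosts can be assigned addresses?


Host bits = 32 - 29 = 3
Total addresses = 2^3 = 8
Usable = total - 2 (network and broadcast)
Usable hosts: 6


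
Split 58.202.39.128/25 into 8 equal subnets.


New prefix = 25 + 3 = 28
Each subnet has 16 addresses
  58.202.39.128/28
  58.202.39.144/28
  58.202.39.160/28
  58.202.39.176/28
  58.202.39.192/28
  58.202.39.208/28
  58.202.39.224/28
  58.202.39.240/28
Subnets: 58.202.39.128/28, 58.202.39.144/28, 58.202.39.160/28, 58.202.39.176/28, 58.202.39.192/28, 58.202.39.208/28, 58.202.39.224/28, 58.202.39.240/28


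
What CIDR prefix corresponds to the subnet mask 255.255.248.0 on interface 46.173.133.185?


Binary: 11111111.11111111.11111000.00000000
Count leading 1s
Prefix: /21


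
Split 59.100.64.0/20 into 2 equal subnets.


New prefix = 20 + 1 = 21
Each subnet has 2048 addresses
  59.100.64.0/21
  59.100.72.0/21
Subnets: 59.100.64.0/21, 59.100.72.0/21


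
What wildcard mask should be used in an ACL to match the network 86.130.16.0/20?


Subnet mask: 255.255.240.0
Wildcard = 255.255.255.255 - subnet mask
255 - 255 = 0
255 - 255 = 0
255 - 240 = 15
255 - 0 = 255
Wildcard: 0.0.15.255


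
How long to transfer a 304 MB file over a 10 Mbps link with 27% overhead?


Effective throughput = 10 * (1 - 27/100) = 7.3 Mbps
File size in Mb = 304 * 8 = 2432 Mb
Time = 2432 / 7.3
Time = 333.1507 seconds


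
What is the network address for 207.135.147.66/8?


IP:   11001111.10000111.10010011.01000010
Mask: 11111111.00000000.00000000.00000000
AND operation:
Net:  11001111.00000000.00000000.00000000
Network: 207.0.0.0/8


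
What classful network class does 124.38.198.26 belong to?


First octet: 124
Binary: 01111100
0xxxxxxx -> Class A (1-126)
Class A, default mask 255.0.0.0 (/8)


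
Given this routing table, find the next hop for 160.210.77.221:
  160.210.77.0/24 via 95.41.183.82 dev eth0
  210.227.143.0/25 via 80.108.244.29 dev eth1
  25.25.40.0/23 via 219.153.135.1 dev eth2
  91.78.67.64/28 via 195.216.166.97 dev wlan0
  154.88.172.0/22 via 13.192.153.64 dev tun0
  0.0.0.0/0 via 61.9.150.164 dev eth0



Longest prefix match for 160.210.77.221:
  /24 160.210.77.0: MATCH
  /25 210.227.143.0: no
  /23 25.25.40.0: no
  /28 91.78.67.64: no
  /22 154.88.172.0: no
  /0 0.0.0.0: MATCH
Selected: next-hop 95.41.183.82 via eth0 (matched /24)


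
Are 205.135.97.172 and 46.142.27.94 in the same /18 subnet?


Mask: 255.255.192.0
205.135.97.172 AND mask = 205.135.64.0
46.142.27.94 AND mask = 46.142.0.0
No, different subnets (205.135.64.0 vs 46.142.0.0)


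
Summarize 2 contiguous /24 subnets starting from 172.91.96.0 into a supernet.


Original prefix: /24
Number of subnets: 2 = 2^1
New prefix = 24 - 1 = 23
Supernet: 172.91.96.0/23


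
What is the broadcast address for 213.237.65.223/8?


Network: 213.0.0.0/8
Host bits = 24
Set all host bits to 1:
Broadcast: 213.255.255.255


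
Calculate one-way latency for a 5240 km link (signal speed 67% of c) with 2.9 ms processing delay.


Speed = 0.67 * 3e5 km/s = 201000 km/s
Propagation delay = 5240 / 201000 = 0.0261 s = 26.0697 ms
Processing delay = 2.9 ms
Total one-way latency = 28.9697 ms


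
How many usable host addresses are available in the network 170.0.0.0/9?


Host bits = 32 - 9 = 23
Total addresses = 2^23 = 8388608
Usable = total - 2 (network and broadcast)
Usable hosts: 8388606


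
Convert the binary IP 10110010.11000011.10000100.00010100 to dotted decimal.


10110010 = 178
11000011 = 195
10000100 = 132
00010100 = 20
IP: 178.195.132.20


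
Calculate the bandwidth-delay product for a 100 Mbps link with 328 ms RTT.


BDP = bandwidth * RTT
= 100 Mbps * 328 ms
= 100 * 1e6 * 328 / 1000 bits
= 32800000 bits
= 4100000 bytes
= 4003.9062 KB
BDP = 32800000 bits (4100000 bytes)


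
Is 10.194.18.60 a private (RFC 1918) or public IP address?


RFC 1918 private ranges:
  10.0.0.0/8 (10.0.0.0 - 10.255.255.255)
  172.16.0.0/12 (172.16.0.0 - 172.31.255.255)
  192.168.0.0/16 (192.168.0.0 - 192.168.255.255)
Private (in 10.0.0.0/8)


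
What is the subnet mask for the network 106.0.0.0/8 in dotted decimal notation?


/8 means 8 network bits, 24 host bits
Binary: 11111111000000000000000000000000
Mask: 255.0.0.0


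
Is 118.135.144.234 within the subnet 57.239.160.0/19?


Subnet network: 57.239.160.0
Test IP AND mask: 118.135.128.0
No, 118.135.144.234 is not in 57.239.160.0/19


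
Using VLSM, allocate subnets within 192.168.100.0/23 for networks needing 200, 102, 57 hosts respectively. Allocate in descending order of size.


200 hosts -> /24 (254 usable): 192.168.100.0/24
102 hosts -> /25 (126 usable): 192.168.101.0/25
57 hosts -> /26 (62 usable): 192.168.101.128/26
Allocation: 192.168.100.0/24 (200 hosts, 254 usable); 192.168.101.0/25 (102 hosts, 126 usable); 192.168.101.128/26 (57 hosts, 62 usable)


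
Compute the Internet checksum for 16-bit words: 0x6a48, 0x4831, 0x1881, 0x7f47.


Sum all words (with carry folding):
+ 0x6a48 = 0x6a48
+ 0x4831 = 0xb279
+ 0x1881 = 0xcafa
+ 0x7f47 = 0x4a42
One's complement: ~0x4a42
Checksum = 0xb5bd


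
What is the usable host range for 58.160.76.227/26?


Network: 58.160.76.192
Broadcast: 58.160.76.255
First usable = network + 1
Last usable = broadcast - 1
Range: 58.160.76.193 to 58.160.76.254


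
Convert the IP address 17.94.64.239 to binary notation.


17 = 00010001
94 = 01011110
64 = 01000000
239 = 11101111
Binary: 00010001.01011110.01000000.11101111


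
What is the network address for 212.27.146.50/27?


IP:   11010100.00011011.10010010.00110010
Mask: 11111111.11111111.11111111.11100000
AND operation:
Net:  11010100.00011011.10010010.00100000
Network: 212.27.146.32/27


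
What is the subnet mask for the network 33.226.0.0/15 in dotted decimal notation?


/15 means 15 network bits, 17 host bits
Binary: 11111111111111100000000000000000
Mask: 255.254.0.0


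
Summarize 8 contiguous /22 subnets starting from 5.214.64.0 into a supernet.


Original prefix: /22
Number of subnets: 8 = 2^3
New prefix = 22 - 3 = 19
Supernet: 5.214.64.0/19


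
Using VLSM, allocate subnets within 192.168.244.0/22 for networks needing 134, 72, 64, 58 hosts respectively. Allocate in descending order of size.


134 hosts -> /24 (254 usable): 192.168.244.0/24
72 hosts -> /25 (126 usable): 192.168.245.0/25
64 hosts -> /25 (126 usable): 192.168.245.128/25
58 hosts -> /26 (62 usable): 192.168.246.0/26
Allocation: 192.168.244.0/24 (134 hosts, 254 usable); 192.168.245.0/25 (72 hosts, 126 usable); 192.168.245.128/25 (64 hosts, 126 usable); 192.168.246.0/26 (58 hosts, 62 usable)


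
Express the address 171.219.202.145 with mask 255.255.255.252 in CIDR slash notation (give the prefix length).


Binary: 11111111.11111111.11111111.11111100
Count leading 1s
Prefix: /30


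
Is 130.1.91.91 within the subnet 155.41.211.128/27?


Subnet network: 155.41.211.128
Test IP AND mask: 130.1.91.64
No, 130.1.91.91 is not in 155.41.211.128/27


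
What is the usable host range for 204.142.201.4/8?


Network: 204.0.0.0
Broadcast: 204.255.255.255
First usable = network + 1
Last usable = broadcast - 1
Range: 204.0.0.1 to 204.255.255.254


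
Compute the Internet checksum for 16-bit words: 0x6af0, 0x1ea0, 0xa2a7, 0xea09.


Sum all words (with carry folding):
+ 0x6af0 = 0x6af0
+ 0x1ea0 = 0x8990
+ 0xa2a7 = 0x2c38
+ 0xea09 = 0x1642
One's complement: ~0x1642
Checksum = 0xe9bd


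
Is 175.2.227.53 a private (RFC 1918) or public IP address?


RFC 1918 private ranges:
  10.0.0.0/8 (10.0.0.0 - 10.255.255.255)
  172.16.0.0/12 (172.16.0.0 - 172.31.255.255)
  192.168.0.0/16 (192.168.0.0 - 192.168.255.255)
Public (not in any RFC 1918 range)


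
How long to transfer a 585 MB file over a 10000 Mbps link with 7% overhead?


Effective throughput = 10000 * (1 - 7/100) = 9300 Mbps
File size in Mb = 585 * 8 = 4680 Mb
Time = 4680 / 9300
Time = 0.5032 seconds


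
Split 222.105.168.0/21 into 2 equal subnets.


New prefix = 21 + 1 = 22
Each subnet has 1024 addresses
  222.105.168.0/22
  222.105.172.0/22
Subnets: 222.105.168.0/22, 222.105.172.0/22


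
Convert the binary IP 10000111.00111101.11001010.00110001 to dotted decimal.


10000111 = 135
00111101 = 61
11001010 = 202
00110001 = 49
IP: 135.61.202.49


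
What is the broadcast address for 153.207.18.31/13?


Network: 153.200.0.0/13
Host bits = 19
Set all host bits to 1:
Broadcast: 153.207.255.255


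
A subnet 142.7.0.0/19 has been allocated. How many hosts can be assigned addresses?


Host bits = 32 - 19 = 13
Total addresses = 2^13 = 8192
Usable = total - 2 (network and broadcast)
Usable hosts: 8190


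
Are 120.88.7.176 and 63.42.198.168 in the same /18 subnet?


Mask: 255.255.192.0
120.88.7.176 AND mask = 120.88.0.0
63.42.198.168 AND mask = 63.42.192.0
No, different subnets (120.88.0.0 vs 63.42.192.0)


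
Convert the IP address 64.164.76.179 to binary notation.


64 = 01000000
164 = 10100100
76 = 01001100
179 = 10110011
Binary: 01000000.10100100.01001100.10110011


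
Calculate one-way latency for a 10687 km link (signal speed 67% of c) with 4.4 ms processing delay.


Speed = 0.67 * 3e5 km/s = 201000 km/s
Propagation delay = 10687 / 201000 = 0.0532 s = 53.1692 ms
Processing delay = 4.4 ms
Total one-way latency = 57.5692 ms


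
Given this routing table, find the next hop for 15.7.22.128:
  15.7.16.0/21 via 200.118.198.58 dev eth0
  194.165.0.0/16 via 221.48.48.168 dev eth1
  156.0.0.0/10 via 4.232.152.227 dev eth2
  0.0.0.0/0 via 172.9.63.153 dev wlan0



Longest prefix match for 15.7.22.128:
  /21 15.7.16.0: MATCH
  /16 194.165.0.0: no
  /10 156.0.0.0: no
  /0 0.0.0.0: MATCH
Selected: next-hop 200.118.198.58 via eth0 (matched /21)


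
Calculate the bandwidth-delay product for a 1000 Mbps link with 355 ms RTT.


BDP = bandwidth * RTT
= 1000 Mbps * 355 ms
= 1000 * 1e6 * 355 / 1000 bits
= 355000000 bits
= 44375000 bytes
= 43334.9609 KB
BDP = 355000000 bits (44375000 bytes)


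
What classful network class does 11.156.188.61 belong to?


First octet: 11
Binary: 00001011
0xxxxxxx -> Class A (1-126)
Class A, default mask 255.0.0.0 (/8)


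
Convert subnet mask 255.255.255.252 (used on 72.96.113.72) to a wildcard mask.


Subnet mask: 255.255.255.252
Wildcard = 255.255.255.255 - subnet mask
255 - 255 = 0
255 - 255 = 0
255 - 255 = 0
255 - 252 = 3
Wildcard: 0.0.0.3


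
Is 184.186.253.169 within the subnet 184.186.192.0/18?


Subnet network: 184.186.192.0
Test IP AND mask: 184.186.192.0
Yes, 184.186.253.169 is in 184.186.192.0/18


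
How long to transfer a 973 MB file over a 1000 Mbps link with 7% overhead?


Effective throughput = 1000 * (1 - 7/100) = 930.0 Mbps
File size in Mb = 973 * 8 = 7784 Mb
Time = 7784 / 930.0
Time = 8.3699 seconds


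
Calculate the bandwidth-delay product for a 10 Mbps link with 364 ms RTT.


BDP = bandwidth * RTT
= 10 Mbps * 364 ms
= 10 * 1e6 * 364 / 1000 bits
= 3640000 bits
= 455000 bytes
= 444.3359 KB
BDP = 3640000 bits (455000 bytes)


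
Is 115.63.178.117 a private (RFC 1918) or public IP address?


RFC 1918 private ranges:
  10.0.0.0/8 (10.0.0.0 - 10.255.255.255)
  172.16.0.0/12 (172.16.0.0 - 172.31.255.255)
  192.168.0.0/16 (192.168.0.0 - 192.168.255.255)
Public (not in any RFC 1918 range)


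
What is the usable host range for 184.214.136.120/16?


Network: 184.214.0.0
Broadcast: 184.214.255.255
First usable = network + 1
Last usable = broadcast - 1
Range: 184.214.0.1 to 184.214.255.254


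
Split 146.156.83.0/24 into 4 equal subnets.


New prefix = 24 + 2 = 26
Each subnet has 64 addresses
  146.156.83.0/26
  146.156.83.64/26
  146.156.83.128/26
  146.156.83.192/26
Subnets: 146.156.83.0/26, 146.156.83.64/26, 146.156.83.128/26, 146.156.83.192/26


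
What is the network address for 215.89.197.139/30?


IP:   11010111.01011001.11000101.10001011
Mask: 11111111.11111111.11111111.11111100
AND operation:
Net:  11010111.01011001.11000101.10001000
Network: 215.89.197.136/30


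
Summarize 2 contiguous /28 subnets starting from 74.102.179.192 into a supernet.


Original prefix: /28
Number of subnets: 2 = 2^1
New prefix = 28 - 1 = 27
Supernet: 74.102.179.192/27


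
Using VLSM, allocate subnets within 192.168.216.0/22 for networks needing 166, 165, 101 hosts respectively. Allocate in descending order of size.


166 hosts -> /24 (254 usable): 192.168.216.0/24
165 hosts -> /24 (254 usable): 192.168.217.0/24
101 hosts -> /25 (126 usable): 192.168.218.0/25
Allocation: 192.168.216.0/24 (166 hosts, 254 usable); 192.168.217.0/24 (165 hosts, 254 usable); 192.168.218.0/25 (101 hosts, 126 usable)


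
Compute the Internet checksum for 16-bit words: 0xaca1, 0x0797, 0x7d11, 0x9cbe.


Sum all words (with carry folding):
+ 0xaca1 = 0xaca1
+ 0x0797 = 0xb438
+ 0x7d11 = 0x314a
+ 0x9cbe = 0xce08
One's complement: ~0xce08
Checksum = 0x31f7


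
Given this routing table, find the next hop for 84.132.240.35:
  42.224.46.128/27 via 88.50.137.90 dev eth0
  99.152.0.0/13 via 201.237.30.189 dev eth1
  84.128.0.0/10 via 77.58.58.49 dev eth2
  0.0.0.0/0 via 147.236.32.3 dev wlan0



Longest prefix match for 84.132.240.35:
  /27 42.224.46.128: no
  /13 99.152.0.0: no
  /10 84.128.0.0: MATCH
  /0 0.0.0.0: MATCH
Selected: next-hop 77.58.58.49 via eth2 (matched /10)


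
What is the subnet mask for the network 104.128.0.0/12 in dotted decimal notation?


/12 means 12 network bits, 20 host bits
Binary: 11111111111100000000000000000000
Mask: 255.240.0.0


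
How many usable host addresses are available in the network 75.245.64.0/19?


Host bits = 32 - 19 = 13
Total addresses = 2^13 = 8192
Usable = total - 2 (network and broadcast)
Usable hosts: 8190


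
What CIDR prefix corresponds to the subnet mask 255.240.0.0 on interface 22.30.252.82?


Binary: 11111111.11110000.00000000.00000000
Count leading 1s
Prefix: /12


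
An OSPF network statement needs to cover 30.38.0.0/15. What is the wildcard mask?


Subnet mask: 255.254.0.0
Wildcard = 255.255.255.255 - subnet mask
255 - 255 = 0
255 - 254 = 1
255 - 0 = 255
255 - 0 = 255
Wildcard: 0.1.255.255


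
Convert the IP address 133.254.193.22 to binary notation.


133 = 10000101
254 = 11111110
193 = 11000001
22 = 00010110
Binary: 10000101.11111110.11000001.00010110


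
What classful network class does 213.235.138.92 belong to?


First octet: 213
Binary: 11010101
110xxxxx -> Class C (192-223)
Class C, default mask 255.255.255.0 (/24)


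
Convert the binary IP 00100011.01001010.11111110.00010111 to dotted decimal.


00100011 = 35
01001010 = 74
11111110 = 254
00010111 = 23
IP: 35.74.254.23


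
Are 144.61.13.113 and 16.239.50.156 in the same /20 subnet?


Mask: 255.255.240.0
144.61.13.113 AND mask = 144.61.0.0
16.239.50.156 AND mask = 16.239.48.0
No, different subnets (144.61.0.0 vs 16.239.48.0)


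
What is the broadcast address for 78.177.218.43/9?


Network: 78.128.0.0/9
Host bits = 23
Set all host bits to 1:
Broadcast: 78.255.255.255


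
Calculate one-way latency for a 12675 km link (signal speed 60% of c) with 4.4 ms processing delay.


Speed = 0.6 * 3e5 km/s = 180000 km/s
Propagation delay = 12675 / 180000 = 0.0704 s = 70.4167 ms
Processing delay = 4.4 ms
Total one-way latency = 74.8167 ms


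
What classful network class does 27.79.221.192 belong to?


First octet: 27
Binary: 00011011
0xxxxxxx -> Class A (1-126)
Class A, default mask 255.0.0.0 (/8)


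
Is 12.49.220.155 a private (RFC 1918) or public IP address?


RFC 1918 private ranges:
  10.0.0.0/8 (10.0.0.0 - 10.255.255.255)
  172.16.0.0/12 (172.16.0.0 - 172.31.255.255)
  192.168.0.0/16 (192.168.0.0 - 192.168.255.255)
Public (not in any RFC 1918 range)


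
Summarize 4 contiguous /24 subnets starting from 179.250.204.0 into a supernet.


Original prefix: /24
Number of subnets: 4 = 2^2
New prefix = 24 - 2 = 22
Supernet: 179.250.204.0/22


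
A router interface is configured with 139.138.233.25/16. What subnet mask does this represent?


/16 means 16 network bits, 16 host bits
Binary: 11111111111111110000000000000000
Mask: 255.255.0.0


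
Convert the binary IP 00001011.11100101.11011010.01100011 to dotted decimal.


00001011 = 11
11100101 = 229
11011010 = 218
01100011 = 99
IP: 11.229.218.99


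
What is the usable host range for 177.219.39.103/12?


Network: 177.208.0.0
Broadcast: 177.223.255.255
First usable = network + 1
Last usable = broadcast - 1
Range: 177.208.0.1 to 177.223.255.254


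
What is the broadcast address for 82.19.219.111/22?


Network: 82.19.216.0/22
Host bits = 10
Set all host bits to 1:
Broadcast: 82.19.219.255


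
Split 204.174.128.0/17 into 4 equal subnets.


New prefix = 17 + 2 = 19
Each subnet has 8192 addresses
  204.174.128.0/19
  204.174.160.0/19
  204.174.192.0/19
  204.174.224.0/19
Subnets: 204.174.128.0/19, 204.174.160.0/19, 204.174.192.0/19, 204.174.224.0/19


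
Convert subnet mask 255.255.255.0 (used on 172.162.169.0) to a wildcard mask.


Subnet mask: 255.255.255.0
Wildcard = 255.255.255.255 - subnet mask
255 - 255 = 0
255 - 255 = 0
255 - 255 = 0
255 - 0 = 255
Wildcard: 0.0.0.255


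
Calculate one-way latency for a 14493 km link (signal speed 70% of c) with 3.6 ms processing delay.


Speed = 0.7 * 3e5 km/s = 210000 km/s
Propagation delay = 14493 / 210000 = 0.069 s = 69.0143 ms
Processing delay = 3.6 ms
Total one-way latency = 72.6143 ms


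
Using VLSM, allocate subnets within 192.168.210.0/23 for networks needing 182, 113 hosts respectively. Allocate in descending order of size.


182 hosts -> /24 (254 usable): 192.168.210.0/24
113 hosts -> /25 (126 usable): 192.168.211.0/25
Allocation: 192.168.210.0/24 (182 hosts, 254 usable); 192.168.211.0/25 (113 hosts, 126 usable)


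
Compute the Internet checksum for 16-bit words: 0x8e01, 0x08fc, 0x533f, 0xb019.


Sum all words (with carry folding):
+ 0x8e01 = 0x8e01
+ 0x08fc = 0x96fd
+ 0x533f = 0xea3c
+ 0xb019 = 0x9a56
One's complement: ~0x9a56
Checksum = 0x65a9


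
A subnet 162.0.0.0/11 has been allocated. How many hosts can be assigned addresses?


Host bits = 32 - 11 = 21
Total addresses = 2^21 = 2097152
Usable = total - 2 (network and broadcast)
Usable hosts: 2097150


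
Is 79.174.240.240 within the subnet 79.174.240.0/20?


Subnet network: 79.174.240.0
Test IP AND mask: 79.174.240.0
Yes, 79.174.240.240 is in 79.174.240.0/20


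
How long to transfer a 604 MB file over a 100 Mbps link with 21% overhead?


Effective throughput = 100 * (1 - 21/100) = 79 Mbps
File size in Mb = 604 * 8 = 4832 Mb
Time = 4832 / 79
Time = 61.1646 seconds


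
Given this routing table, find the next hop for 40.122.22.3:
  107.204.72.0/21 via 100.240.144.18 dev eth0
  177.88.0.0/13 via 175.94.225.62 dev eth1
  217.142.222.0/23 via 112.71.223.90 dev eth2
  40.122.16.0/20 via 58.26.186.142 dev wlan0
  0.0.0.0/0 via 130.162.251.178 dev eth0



Longest prefix match for 40.122.22.3:
  /21 107.204.72.0: no
  /13 177.88.0.0: no
  /23 217.142.222.0: no
  /20 40.122.16.0: MATCH
  /0 0.0.0.0: MATCH
Selected: next-hop 58.26.186.142 via wlan0 (matched /20)


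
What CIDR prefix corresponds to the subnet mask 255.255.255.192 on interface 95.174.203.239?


Binary: 11111111.11111111.11111111.11000000
Count leading 1s
Prefix: /26


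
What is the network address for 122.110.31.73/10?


IP:   01111010.01101110.00011111.01001001
Mask: 11111111.11000000.00000000.00000000
AND operation:
Net:  01111010.01000000.00000000.00000000
Network: 122.64.0.0/10


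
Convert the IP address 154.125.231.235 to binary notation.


154 = 10011010
125 = 01111101
231 = 11100111
235 = 11101011
Binary: 10011010.01111101.11100111.11101011


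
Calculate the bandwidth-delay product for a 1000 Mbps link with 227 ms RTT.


BDP = bandwidth * RTT
= 1000 Mbps * 227 ms
= 1000 * 1e6 * 227 / 1000 bits
= 227000000 bits
= 28375000 bytes
= 27709.9609 KB
BDP = 227000000 bits (28375000 bytes)


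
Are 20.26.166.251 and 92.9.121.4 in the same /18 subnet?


Mask: 255.255.192.0
20.26.166.251 AND mask = 20.26.128.0
92.9.121.4 AND mask = 92.9.64.0
No, different subnets (20.26.128.0 vs 92.9.64.0)


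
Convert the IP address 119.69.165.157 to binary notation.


119 = 01110111
69 = 01000101
165 = 10100101
157 = 10011101
Binary: 01110111.01000101.10100101.10011101


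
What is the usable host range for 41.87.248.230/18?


Network: 41.87.192.0
Broadcast: 41.87.255.255
First usable = network + 1
Last usable = broadcast - 1
Range: 41.87.192.1 to 41.87.255.254


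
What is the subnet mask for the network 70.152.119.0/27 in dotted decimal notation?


/27 means 27 network bits, 5 host bits
Binary: 11111111111111111111111111100000
Mask: 255.255.255.224


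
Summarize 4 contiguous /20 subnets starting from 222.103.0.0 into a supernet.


Original prefix: /20
Number of subnets: 4 = 2^2
New prefix = 20 - 2 = 18
Supernet: 222.103.0.0/18


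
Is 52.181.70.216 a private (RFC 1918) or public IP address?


RFC 1918 private ranges:
  10.0.0.0/8 (10.0.0.0 - 10.255.255.255)
  172.16.0.0/12 (172.16.0.0 - 172.31.255.255)
  192.168.0.0/16 (192.168.0.0 - 192.168.255.255)
Public (not in any RFC 1918 range)


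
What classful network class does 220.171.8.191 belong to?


First octet: 220
Binary: 11011100
110xxxxx -> Class C (192-223)
Class C, default mask 255.255.255.0 (/24)


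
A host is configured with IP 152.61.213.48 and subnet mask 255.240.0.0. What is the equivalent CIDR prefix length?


Binary: 11111111.11110000.00000000.00000000
Count leading 1s
Prefix: /12


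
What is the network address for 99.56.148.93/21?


IP:   01100011.00111000.10010100.01011101
Mask: 11111111.11111111.11111000.00000000
AND operation:
Net:  01100011.00111000.10010000.00000000
Network: 99.56.144.0/21


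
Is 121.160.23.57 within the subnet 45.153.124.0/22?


Subnet network: 45.153.124.0
Test IP AND mask: 121.160.20.0
No, 121.160.23.57 is not in 45.153.124.0/22


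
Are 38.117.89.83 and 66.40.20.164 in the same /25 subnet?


Mask: 255.255.255.128
38.117.89.83 AND mask = 38.117.89.0
66.40.20.164 AND mask = 66.40.20.128
No, different subnets (38.117.89.0 vs 66.40.20.128)


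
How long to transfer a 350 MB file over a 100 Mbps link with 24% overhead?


Effective throughput = 100 * (1 - 24/100) = 76 Mbps
File size in Mb = 350 * 8 = 2800 Mb
Time = 2800 / 76
Time = 36.8421 seconds


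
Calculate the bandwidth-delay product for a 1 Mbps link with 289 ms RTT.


BDP = bandwidth * RTT
= 1 Mbps * 289 ms
= 1 * 1e6 * 289 / 1000 bits
= 289000 bits
= 36125 bytes
= 35.2783 KB
BDP = 289000 bits (36125 bytes)


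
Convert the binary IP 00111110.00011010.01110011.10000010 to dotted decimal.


00111110 = 62
00011010 = 26
01110011 = 115
10000010 = 130
IP: 62.26.115.130


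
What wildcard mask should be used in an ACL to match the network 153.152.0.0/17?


Subnet mask: 255.255.128.0
Wildcard = 255.255.255.255 - subnet mask
255 - 255 = 0
255 - 255 = 0
255 - 128 = 127
255 - 0 = 255
Wildcard: 0.0.127.255


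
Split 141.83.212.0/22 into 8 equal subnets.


New prefix = 22 + 3 = 25
Each subnet has 128 addresses
  141.83.212.0/25
  141.83.212.128/25
  141.83.213.0/25
  141.83.213.128/25
  141.83.214.0/25
  141.83.214.128/25
  141.83.215.0/25
  141.83.215.128/25
Subnets: 141.83.212.0/25, 141.83.212.128/25, 141.83.213.0/25, 141.83.213.128/25, 141.83.214.0/25, 141.83.214.128/25, 141.83.215.0/25, 141.83.215.128/25


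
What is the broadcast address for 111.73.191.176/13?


Network: 111.72.0.0/13
Host bits = 19
Set all host bits to 1:
Broadcast: 111.79.255.255


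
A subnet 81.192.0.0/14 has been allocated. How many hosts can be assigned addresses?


Host bits = 32 - 14 = 18
Total addresses = 2^18 = 262144
Usable = total - 2 (network and broadcast)
Usable hosts: 262142


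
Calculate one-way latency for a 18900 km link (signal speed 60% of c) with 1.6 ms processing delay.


Speed = 0.6 * 3e5 km/s = 180000 km/s
Propagation delay = 18900 / 180000 = 0.105 s = 105 ms
Processing delay = 1.6 ms
Total one-way latency = 106.6 ms


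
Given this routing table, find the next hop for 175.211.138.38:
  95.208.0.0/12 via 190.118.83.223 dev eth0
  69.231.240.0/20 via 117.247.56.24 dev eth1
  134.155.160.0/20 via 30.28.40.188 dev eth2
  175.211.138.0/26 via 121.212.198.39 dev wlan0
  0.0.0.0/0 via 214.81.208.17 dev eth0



Longest prefix match for 175.211.138.38:
  /12 95.208.0.0: no
  /20 69.231.240.0: no
  /20 134.155.160.0: no
  /26 175.211.138.0: MATCH
  /0 0.0.0.0: MATCH
Selected: next-hop 121.212.198.39 via wlan0 (matched /26)


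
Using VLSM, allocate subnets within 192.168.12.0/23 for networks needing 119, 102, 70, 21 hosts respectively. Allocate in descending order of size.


119 hosts -> /25 (126 usable): 192.168.12.0/25
102 hosts -> /25 (126 usable): 192.168.12.128/25
70 hosts -> /25 (126 usable): 192.168.13.0/25
21 hosts -> /27 (30 usable): 192.168.13.128/27
Allocation: 192.168.12.0/25 (119 hosts, 126 usable); 192.168.12.128/25 (102 hosts, 126 usable); 192.168.13.0/25 (70 hosts, 126 usable); 192.168.13.128/27 (21 hosts, 30 usable)


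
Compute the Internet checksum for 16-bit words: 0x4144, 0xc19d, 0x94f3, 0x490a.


Sum all words (with carry folding):
+ 0x4144 = 0x4144
+ 0xc19d = 0x02e2
+ 0x94f3 = 0x97d5
+ 0x490a = 0xe0df
One's complement: ~0xe0df
Checksum = 0x1f20


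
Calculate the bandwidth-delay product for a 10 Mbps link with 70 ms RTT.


BDP = bandwidth * RTT
= 10 Mbps * 70 ms
= 10 * 1e6 * 70 / 1000 bits
= 700000 bits
= 87500 bytes
= 85.4492 KB
BDP = 700000 bits (87500 bytes)


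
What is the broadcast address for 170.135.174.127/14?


Network: 170.132.0.0/14
Host bits = 18
Set all host bits to 1:
Broadcast: 170.135.255.255


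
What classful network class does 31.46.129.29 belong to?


First octet: 31
Binary: 00011111
0xxxxxxx -> Class A (1-126)
Class A, default mask 255.0.0.0 (/8)


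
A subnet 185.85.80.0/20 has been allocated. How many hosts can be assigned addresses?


Host bits = 32 - 20 = 12
Total addresses = 2^12 = 4096
Usable = total - 2 (network and broadcast)
Usable hosts: 4094


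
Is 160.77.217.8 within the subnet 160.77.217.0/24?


Subnet network: 160.77.217.0
Test IP AND mask: 160.77.217.0
Yes, 160.77.217.8 is in 160.77.217.0/24


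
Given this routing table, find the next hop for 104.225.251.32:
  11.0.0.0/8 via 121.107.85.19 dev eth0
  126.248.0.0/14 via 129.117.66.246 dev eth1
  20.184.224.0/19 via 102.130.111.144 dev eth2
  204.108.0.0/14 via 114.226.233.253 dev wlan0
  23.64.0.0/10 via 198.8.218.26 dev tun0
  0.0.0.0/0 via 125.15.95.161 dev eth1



Longest prefix match for 104.225.251.32:
  /8 11.0.0.0: no
  /14 126.248.0.0: no
  /19 20.184.224.0: no
  /14 204.108.0.0: no
  /10 23.64.0.0: no
  /0 0.0.0.0: MATCH
Selected: next-hop 125.15.95.161 via eth1 (matched /0)


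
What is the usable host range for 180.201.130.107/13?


Network: 180.200.0.0
Broadcast: 180.207.255.255
First usable = network + 1
Last usable = broadcast - 1
Range: 180.200.0.1 to 180.207.255.254


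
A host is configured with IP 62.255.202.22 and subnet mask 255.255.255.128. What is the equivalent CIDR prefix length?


Binary: 11111111.11111111.11111111.10000000
Count leading 1s
Prefix: /25


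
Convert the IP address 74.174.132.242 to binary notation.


74 = 01001010
174 = 10101110
132 = 10000100
242 = 11110010
Binary: 01001010.10101110.10000100.11110010


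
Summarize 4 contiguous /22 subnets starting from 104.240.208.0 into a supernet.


Original prefix: /22
Number of subnets: 4 = 2^2
New prefix = 22 - 2 = 20
Supernet: 104.240.208.0/20


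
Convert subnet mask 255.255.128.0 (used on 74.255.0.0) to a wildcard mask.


Subnet mask: 255.255.128.0
Wildcard = 255.255.255.255 - subnet mask
255 - 255 = 0
255 - 255 = 0
255 - 128 = 127
255 - 0 = 255
Wildcard: 0.0.127.255


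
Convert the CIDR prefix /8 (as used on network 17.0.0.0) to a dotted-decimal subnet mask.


/8 means 8 network bits, 24 host bits
Binary: 11111111000000000000000000000000
Mask: 255.0.0.0


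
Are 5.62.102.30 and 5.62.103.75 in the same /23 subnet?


Mask: 255.255.254.0
5.62.102.30 AND mask = 5.62.102.0
5.62.103.75 AND mask = 5.62.102.0
Yes, same subnet (5.62.102.0)


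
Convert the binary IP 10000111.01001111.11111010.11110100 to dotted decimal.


10000111 = 135
01001111 = 79
11111010 = 250
11110100 = 244
IP: 135.79.250.244


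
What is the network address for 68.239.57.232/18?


IP:   01000100.11101111.00111001.11101000
Mask: 11111111.11111111.11000000.00000000
AND operation:
Net:  01000100.11101111.00000000.00000000
Network: 68.239.0.0/18


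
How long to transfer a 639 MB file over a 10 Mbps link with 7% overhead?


Effective throughput = 10 * (1 - 7/100) = 9.3 Mbps
File size in Mb = 639 * 8 = 5112 Mb
Time = 5112 / 9.3
Time = 549.6774 seconds


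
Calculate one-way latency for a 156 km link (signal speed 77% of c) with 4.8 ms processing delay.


Speed = 0.77 * 3e5 km/s = 231000 km/s
Propagation delay = 156 / 231000 = 0.0007 s = 0.6753 ms
Processing delay = 4.8 ms
Total one-way latency = 5.4753 ms


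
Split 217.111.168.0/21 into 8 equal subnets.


New prefix = 21 + 3 = 24
Each subnet has 256 addresses
  217.111.168.0/24
  217.111.169.0/24
  217.111.170.0/24
  217.111.171.0/24
  217.111.172.0/24
  217.111.173.0/24
  217.111.174.0/24
  217.111.175.0/24
Subnets: 217.111.168.0/24, 217.111.169.0/24, 217.111.170.0/24, 217.111.171.0/24, 217.111.172.0/24, 217.111.173.0/24, 217.111.174.0/24, 217.111.175.0/24


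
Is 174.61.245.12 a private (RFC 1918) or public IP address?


RFC 1918 private ranges:
  10.0.0.0/8 (10.0.0.0 - 10.255.255.255)
  172.16.0.0/12 (172.16.0.0 - 172.31.255.255)
  192.168.0.0/16 (192.168.0.0 - 192.168.255.255)
Public (not in any RFC 1918 range)


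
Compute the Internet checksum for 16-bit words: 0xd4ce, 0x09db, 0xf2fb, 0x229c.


Sum all words (with carry folding):
+ 0xd4ce = 0xd4ce
+ 0x09db = 0xdea9
+ 0xf2fb = 0xd1a5
+ 0x229c = 0xf441
One's complement: ~0xf441
Checksum = 0x0bbe


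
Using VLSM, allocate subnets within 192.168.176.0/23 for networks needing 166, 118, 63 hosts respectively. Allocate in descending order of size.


166 hosts -> /24 (254 usable): 192.168.176.0/24
118 hosts -> /25 (126 usable): 192.168.177.0/25
63 hosts -> /25 (126 usable): 192.168.177.128/25
Allocation: 192.168.176.0/24 (166 hosts, 254 usable); 192.168.177.0/25 (118 hosts, 126 usable); 192.168.177.128/25 (63 hosts, 126 usable)


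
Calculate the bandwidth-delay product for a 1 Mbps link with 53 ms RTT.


BDP = bandwidth * RTT
= 1 Mbps * 53 ms
= 1 * 1e6 * 53 / 1000 bits
= 53000 bits
= 6625 bytes
= 6.4697 KB
BDP = 53000 bits (6625 bytes)
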